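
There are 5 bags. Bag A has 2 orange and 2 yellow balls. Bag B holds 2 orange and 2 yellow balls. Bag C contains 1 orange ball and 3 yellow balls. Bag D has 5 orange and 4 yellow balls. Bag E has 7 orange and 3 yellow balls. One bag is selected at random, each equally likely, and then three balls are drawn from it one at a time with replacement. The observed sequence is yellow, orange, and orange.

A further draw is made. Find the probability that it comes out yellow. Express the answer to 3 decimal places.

0.456

Under each hypothesis, the probability of the observed sequence is: P(data | bag A) = (2/4)(2/4)(2/4) = 0.125; P(data | bag B) = (2/4)(2/4)(2/4) = 0.125; P(data | bag C) = (3/4)(1/4)(1/4) = 0.046875; P(data | bag D) = (4/9)(5/9)(5/9) = 0.13717; P(data | bag E) = (3/10)(7/10)(7/10) = 0.147.
Weighting by the prior gives 1/5 · 0.125 = 0.025, 1/5 · 0.125 = 0.025, 1/5 · 0.046875 = 0.009375, 1/5 · 0.13717 = 0.027435, 1/5 · 0.147 = 0.0294; with total 0.11621.
Dividing through by the total gives posterior P(bag A | data) = 0.21513, P(bag B | data) = 0.21513, P(bag C | data) = 0.080673, P(bag D | data) = 0.23608, P(bag E | data) = 0.25299.
So P(yellow next | data) = Σ P(yellow next | H) P(H | data) = (1/2)(0.21513) + (1/2)(0.21513) + (3/4)(0.080673) + (4/9)(0.23608) + (3/10)(0.25299) = 0.45645.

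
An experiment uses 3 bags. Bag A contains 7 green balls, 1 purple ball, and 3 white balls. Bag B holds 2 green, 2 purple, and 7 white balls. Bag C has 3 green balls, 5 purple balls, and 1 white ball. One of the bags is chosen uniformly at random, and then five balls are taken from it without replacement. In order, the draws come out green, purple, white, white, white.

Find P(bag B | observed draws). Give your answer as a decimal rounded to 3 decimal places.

The likelihood of the observed sequence under each hypothesis: P(data | bag A) = (7/11)(1/10)(3/9)(2/8)(1/7) = 0.00075758; P(data | bag B) = (2/11)(2/10)(7/9)(6/8)(5/7) = 0.015152; P(data | bag C) = (3/9)(5/8)(1/7)(0/6) = 0.
The prior-weighted likelihoods are 1/3 · 0.00075758 = 0.00025253, 1/3 · 0.015152 = 0.0050505, 1/3 · 0 = 0; these sum to 0.005303.
Hence P(bag B | data) = (0.0050505) / (0.005303) = 0.95238.

0.952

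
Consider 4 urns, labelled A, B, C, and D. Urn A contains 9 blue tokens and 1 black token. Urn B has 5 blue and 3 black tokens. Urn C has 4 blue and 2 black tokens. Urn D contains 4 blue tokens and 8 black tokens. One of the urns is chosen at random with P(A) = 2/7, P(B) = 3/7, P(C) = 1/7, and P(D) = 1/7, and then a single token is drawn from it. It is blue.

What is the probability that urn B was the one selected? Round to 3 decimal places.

Under each hypothesis, the probability of this draw is: P(data | urn A) = (9/10) = 9/10; P(data | urn B) = (5/8) = 5/8; P(data | urn C) = (4/6) = 2/3; P(data | urn D) = (4/12) = 1/3.
Multiplying each by its prior: 2/7 · 9/10 = 9/35, 3/7 · 5/8 = 15/56, 1/7 · 2/3 = 2/21, 1/7 · 1/3 = 1/21; these sum to 187/280.
So P(urn B | data) = (15/56) / (187/280) = 75/187.

0.401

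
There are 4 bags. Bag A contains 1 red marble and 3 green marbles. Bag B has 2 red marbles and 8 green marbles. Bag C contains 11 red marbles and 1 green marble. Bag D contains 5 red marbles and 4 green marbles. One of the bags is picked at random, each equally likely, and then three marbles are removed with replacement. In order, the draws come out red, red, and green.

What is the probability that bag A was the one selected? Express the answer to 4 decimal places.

The likelihood of the observed sequence under each hypothesis: P(data | bag A) = (1/4)(1/4)(3/4) = 0.046875; P(data | bag B) = (2/10)(2/10)(8/10) = 0.032; P(data | bag C) = (11/12)(11/12)(1/12) = 0.070023; P(data | bag D) = (5/9)(5/9)(4/9) = 0.13717.
The prior-weighted likelihoods are 1/4 · 0.046875 = 0.011719, 1/4 · 0.032 = 0.008, 1/4 · 0.070023 = 0.017506, 1/4 · 0.13717 = 0.034294; summing to 0.071518.
Therefore the posterior P(bag A | data) = (0.011719) / (0.071518) = 0.16386.

0.1639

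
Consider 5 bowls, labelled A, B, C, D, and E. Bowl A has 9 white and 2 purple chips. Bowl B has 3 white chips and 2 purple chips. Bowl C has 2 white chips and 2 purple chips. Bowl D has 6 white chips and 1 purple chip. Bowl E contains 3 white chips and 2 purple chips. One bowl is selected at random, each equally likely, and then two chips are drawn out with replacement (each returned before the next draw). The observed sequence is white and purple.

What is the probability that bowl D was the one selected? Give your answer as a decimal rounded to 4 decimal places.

For each hypothesis, P(data | H) works out to: P(data | bowl A) = (9/11)(2/11) = 0.14876; P(data | bowl B) = (3/5)(2/5) = 0.24; P(data | bowl C) = (2/4)(2/4) = 0.25; P(data | bowl D) = (6/7)(1/7) = 0.12245; P(data | bowl E) = (3/5)(2/5) = 0.24.
Multiplying each by its prior: 1/5 · 0.14876 = 0.029752, 1/5 · 0.24 = 0.048, 1/5 · 0.25 = 0.05, 1/5 · 0.12245 = 0.02449, 1/5 · 0.24 = 0.048; with total 0.20024.
Hence P(bowl D | data) = (0.02449) / (0.20024) = 0.1223.

0.1223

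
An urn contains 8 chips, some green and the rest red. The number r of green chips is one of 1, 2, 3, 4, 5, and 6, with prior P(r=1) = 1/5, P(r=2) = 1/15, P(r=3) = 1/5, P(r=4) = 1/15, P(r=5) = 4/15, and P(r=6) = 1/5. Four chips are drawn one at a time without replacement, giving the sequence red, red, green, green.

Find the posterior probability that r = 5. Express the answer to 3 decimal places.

Compute the likelihood of the observed sequence for each case: P(data | r = 1) = (7/8)(6/7)(1/6)(0/5) = 0; P(data | r = 2) = (6/8)(5/7)(2/6)(1/5) = 1/28; P(data | r = 3) = (5/8)(4/7)(3/6)(2/5) = 1/14; P(data | r = 4) = (4/8)(3/7)(4/6)(3/5) = 3/35; P(data | r = 5) = (3/8)(2/7)(5/6)(4/5) = 1/14; P(data | r = 6) = (2/8)(1/7)(6/6)(5/5) = 1/28.
The prior-weighted likelihoods are 1/5 · 0 = 0, 1/15 · 1/28 = 1/420, 1/5 · 1/14 = 1/70, 1/15 · 3/35 = 1/175, 4/15 · 1/14 = 2/105, 1/5 · 1/28 = 1/140; with total 17/350.
Therefore the posterior P(r = 5 | data) = (2/105) / (17/350) = 20/51.

0.392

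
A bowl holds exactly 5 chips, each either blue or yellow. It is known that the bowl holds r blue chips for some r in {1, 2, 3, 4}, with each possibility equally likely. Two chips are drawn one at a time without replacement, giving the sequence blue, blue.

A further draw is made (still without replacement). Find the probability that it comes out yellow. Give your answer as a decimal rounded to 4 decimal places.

Compute the likelihood of the observed sequence for each case: P(data | r = 1) = (1/5)(0/4) = 0; P(data | r = 2) = (2/5)(1/4) = 1/10; P(data | r = 3) = (3/5)(2/4) = 3/10; P(data | r = 4) = (4/5)(3/4) = 3/5.
The prior-weighted likelihoods are 1/4 · 0 = 0, 1/4 · 1/10 = 1/40, 1/4 · 3/10 = 3/40, 1/4 · 3/5 = 3/20; with total 1/4.
Dividing through by the total gives posterior P(r = 1 | data) = 0, P(r = 2 | data) = 1/10, P(r = 3 | data) = 3/10, P(r = 4 | data) = 3/5.
So P(yellow next | data) = Σ P(yellow next | H) P(H | data) = (1)(1/10) + (2/3)(3/10) + (1/3)(3/5) = 1/2.

0.5000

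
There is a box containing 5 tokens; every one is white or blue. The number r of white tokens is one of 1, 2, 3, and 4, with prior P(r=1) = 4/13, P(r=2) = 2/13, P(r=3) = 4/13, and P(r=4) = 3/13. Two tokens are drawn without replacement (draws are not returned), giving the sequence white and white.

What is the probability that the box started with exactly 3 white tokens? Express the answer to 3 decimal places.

Compute the likelihood of the observed sequence for each case: P(data | r = 1) = (1/5)(0/4) = 0; P(data | r = 2) = (2/5)(1/4) = 1/10; P(data | r = 3) = (3/5)(2/4) = 3/10; P(data | r = 4) = (4/5)(3/4) = 3/5.
The prior-weighted likelihoods are 4/13 · 0 = 0, 2/13 · 1/10 = 1/65, 4/13 · 3/10 = 6/65, 3/13 · 3/5 = 9/65; summing to 16/65.
By Bayes' rule, P(r = 3 | data) = (6/65) / (16/65) = 3/8.

0.375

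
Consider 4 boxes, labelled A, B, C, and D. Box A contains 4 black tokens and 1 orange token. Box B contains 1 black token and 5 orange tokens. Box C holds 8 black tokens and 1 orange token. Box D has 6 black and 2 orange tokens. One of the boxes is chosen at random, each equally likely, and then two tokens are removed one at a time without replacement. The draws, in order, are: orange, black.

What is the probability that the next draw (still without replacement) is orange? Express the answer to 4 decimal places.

0.2924

The likelihood of the observed sequence under each hypothesis: P(data | box A) = (1/5)(4/4) = 1/5; P(data | box B) = (5/6)(1/5) = 1/6; P(data | box C) = (1/9)(8/8) = 1/9; P(data | box D) = (2/8)(6/7) = 3/14.
The prior-weighted likelihoods are 1/4 · 1/5 = 1/20, 1/4 · 1/6 = 1/24, 1/4 · 1/9 = 1/36, 1/4 · 3/14 = 3/56; with total 109/630.
Normalising, the posterior is P(box A | data) = 63/218, P(box B | data) = 105/436, P(box C | data) = 35/218, P(box D | data) = 135/436.
So P(orange next | data) = Σ P(orange next | H) P(H | data) = (0)(63/218) + (1)(105/436) + (0)(35/218) + (1/6)(135/436) = 255/872.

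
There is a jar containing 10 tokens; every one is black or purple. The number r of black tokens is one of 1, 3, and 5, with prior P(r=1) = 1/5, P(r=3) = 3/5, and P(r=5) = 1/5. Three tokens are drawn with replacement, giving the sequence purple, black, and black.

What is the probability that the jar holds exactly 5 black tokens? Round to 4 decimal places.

0.3870

Under each hypothesis, the probability of the observed sequence is: P(data | r = 1) = (9/10)(1/10)(1/10) = 0.009; P(data | r = 3) = (7/10)(3/10)(3/10) = 0.063; P(data | r = 5) = (5/10)(5/10)(5/10) = 0.125.
The prior-weighted likelihoods are 1/5 · 0.009 = 0.0018, 3/5 · 0.063 = 0.0378, 1/5 · 0.125 = 0.025; these sum to 0.0646.
By Bayes' rule, P(r = 5 | data) = (0.025) / (0.0646) = 0.387.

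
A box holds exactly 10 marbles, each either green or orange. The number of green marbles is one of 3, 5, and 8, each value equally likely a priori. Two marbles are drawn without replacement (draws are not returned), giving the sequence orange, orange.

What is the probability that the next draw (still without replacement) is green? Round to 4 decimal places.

0.4727

Under each hypothesis, the probability of the observed sequence is: P(data | r = 3) = (7/10)(6/9) = 7/15; P(data | r = 5) = (5/10)(4/9) = 2/9; P(data | r = 8) = (2/10)(1/9) = 1/45.
The prior-weighted likelihoods are 1/3 · 7/15 = 7/45, 1/3 · 2/9 = 2/27, 1/3 · 1/45 = 1/135; with total 32/135.
Normalising, the posterior is P(r = 3 | data) = 21/32, P(r = 5 | data) = 5/16, P(r = 8 | data) = 1/32.
So P(green next | data) = Σ P(green next | H) P(H | data) = (3/8)(21/32) + (5/8)(5/16) + (1)(1/32) = 121/256.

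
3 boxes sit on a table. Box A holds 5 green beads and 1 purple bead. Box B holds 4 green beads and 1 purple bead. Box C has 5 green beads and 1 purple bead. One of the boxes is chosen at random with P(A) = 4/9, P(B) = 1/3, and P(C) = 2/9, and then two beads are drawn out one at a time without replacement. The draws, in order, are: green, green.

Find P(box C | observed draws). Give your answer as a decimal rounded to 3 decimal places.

Under each hypothesis, the probability of the observed sequence is: P(data | box A) = (5/6)(4/5) = 2/3; P(data | box B) = (4/5)(3/4) = 3/5; P(data | box C) = (5/6)(4/5) = 2/3.
Weighting by the prior gives 4/9 · 2/3 = 8/27, 1/3 · 3/5 = 1/5, 2/9 · 2/3 = 4/27; summing to 29/45.
By Bayes' rule, P(box C | data) = (4/27) / (29/45) = 20/87.

0.230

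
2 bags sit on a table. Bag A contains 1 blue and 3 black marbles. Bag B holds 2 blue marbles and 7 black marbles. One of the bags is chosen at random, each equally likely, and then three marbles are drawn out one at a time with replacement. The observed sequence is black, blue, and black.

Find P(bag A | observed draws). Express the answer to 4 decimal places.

The likelihood of the observed sequence under each hypothesis: P(data | bag A) = (3/4)(1/4)(3/4) = 0.14062; P(data | bag B) = (7/9)(2/9)(7/9) = 0.13443.
The prior-weighted likelihoods are 1/2 · 0.14062 = 0.070312, 1/2 · 0.13443 = 0.067215; with total 0.13753.
Hence P(bag A | data) = (0.070312) / (0.13753) = 0.51126.

0.5113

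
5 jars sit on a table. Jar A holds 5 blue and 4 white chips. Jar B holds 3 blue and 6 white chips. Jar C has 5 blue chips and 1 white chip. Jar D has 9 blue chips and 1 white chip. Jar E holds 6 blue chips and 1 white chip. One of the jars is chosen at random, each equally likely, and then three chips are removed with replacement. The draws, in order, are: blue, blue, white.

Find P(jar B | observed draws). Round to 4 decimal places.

Compute the likelihood of the observed sequence for each case: P(data | jar A) = (5/9)(5/9)(4/9) = 0.13717; P(data | jar B) = (3/9)(3/9)(6/9) = 0.074074; P(data | jar C) = (5/6)(5/6)(1/6) = 0.11574; P(data | jar D) = (9/10)(9/10)(1/10) = 0.081; P(data | jar E) = (6/7)(6/7)(1/7) = 0.10496.
The prior-weighted likelihoods are 1/5 · 0.13717 = 0.027435, 1/5 · 0.074074 = 0.014815, 1/5 · 0.11574 = 0.023148, 1/5 · 0.081 = 0.0162, 1/5 · 0.10496 = 0.020991; summing to 0.10259.
So P(jar B | data) = (0.014815) / (0.10259) = 0.14441.

0.1444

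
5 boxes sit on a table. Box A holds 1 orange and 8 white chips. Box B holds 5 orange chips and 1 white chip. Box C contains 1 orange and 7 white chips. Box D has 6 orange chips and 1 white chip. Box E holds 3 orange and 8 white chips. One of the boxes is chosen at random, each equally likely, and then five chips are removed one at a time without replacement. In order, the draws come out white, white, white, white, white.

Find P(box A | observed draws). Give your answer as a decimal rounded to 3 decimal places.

The likelihood of the observed sequence under each hypothesis: P(data | box A) = (8/9)(7/8)(6/7)(5/6)(4/5) = 4/9; P(data | box B) = (1/6)(0/5) = 0; P(data | box C) = (7/8)(6/7)(5/6)(4/5)(3/4) = 3/8; P(data | box D) = (1/7)(0/6) = 0; P(data | box E) = (8/11)(7/10)(6/9)(5/8)(4/7) = 4/33.
Multiplying each by its prior: 1/5 · 4/9 = 4/45, 1/5 · 0 = 0, 1/5 · 3/8 = 3/40, 1/5 · 0 = 0, 1/5 · 4/33 = 4/165; with total 149/792.
Therefore the posterior P(box A | data) = (4/45) / (149/792) = 352/745.

0.472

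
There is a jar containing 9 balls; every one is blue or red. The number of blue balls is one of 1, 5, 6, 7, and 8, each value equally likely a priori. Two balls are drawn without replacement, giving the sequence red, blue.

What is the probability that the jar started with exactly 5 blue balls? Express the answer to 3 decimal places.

0.294

Under each hypothesis, the probability of the observed sequence is: P(data | r = 1) = (8/9)(1/8) = 1/9; P(data | r = 5) = (4/9)(5/8) = 5/18; P(data | r = 6) = (3/9)(6/8) = 1/4; P(data | r = 7) = (2/9)(7/8) = 7/36; P(data | r = 8) = (1/9)(8/8) = 1/9.
The prior-weighted likelihoods are 1/5 · 1/9 = 1/45, 1/5 · 5/18 = 1/18, 1/5 · 1/4 = 1/20, 1/5 · 7/36 = 7/180, 1/5 · 1/9 = 1/45; with total 17/90.
Hence P(r = 5 | data) = (1/18) / (17/90) = 5/17.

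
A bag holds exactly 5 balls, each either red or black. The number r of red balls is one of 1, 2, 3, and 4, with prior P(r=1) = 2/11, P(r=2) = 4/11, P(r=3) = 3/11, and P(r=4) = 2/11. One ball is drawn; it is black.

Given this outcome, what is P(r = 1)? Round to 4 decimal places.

Compute the likelihood of this draw for each case: P(data | r = 1) = (4/5) = 4/5; P(data | r = 2) = (3/5) = 3/5; P(data | r = 3) = (2/5) = 2/5; P(data | r = 4) = (1/5) = 1/5.
The prior-weighted likelihoods are 2/11 · 4/5 = 8/55, 4/11 · 3/5 = 12/55, 3/11 · 2/5 = 6/55, 2/11 · 1/5 = 2/55; these sum to 28/55.
By Bayes' rule, P(r = 1 | data) = (8/55) / (28/55) = 2/7.

0.2857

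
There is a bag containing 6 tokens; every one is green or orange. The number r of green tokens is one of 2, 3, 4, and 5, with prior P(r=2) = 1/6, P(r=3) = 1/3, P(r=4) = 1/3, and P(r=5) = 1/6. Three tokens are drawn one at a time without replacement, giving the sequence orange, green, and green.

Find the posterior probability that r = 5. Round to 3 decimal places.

0.179

The likelihood of the observed sequence under each hypothesis: P(data | r = 2) = (4/6)(2/5)(1/4) = 1/15; P(data | r = 3) = (3/6)(3/5)(2/4) = 3/20; P(data | r = 4) = (2/6)(4/5)(3/4) = 1/5; P(data | r = 5) = (1/6)(5/5)(4/4) = 1/6.
Weighting by the prior gives 1/6 · 1/15 = 1/90, 1/3 · 3/20 = 1/20, 1/3 · 1/5 = 1/15, 1/6 · 1/6 = 1/36; these sum to 7/45.
So P(r = 5 | data) = (1/36) / (7/45) = 5/28.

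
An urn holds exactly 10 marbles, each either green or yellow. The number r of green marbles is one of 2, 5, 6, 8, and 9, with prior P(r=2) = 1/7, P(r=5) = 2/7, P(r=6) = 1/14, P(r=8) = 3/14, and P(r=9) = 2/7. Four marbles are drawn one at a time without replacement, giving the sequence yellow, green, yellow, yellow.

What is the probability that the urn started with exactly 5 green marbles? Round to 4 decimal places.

Compute the likelihood of the observed sequence for each case: P(data | r = 2) = (8/10)(2/9)(7/8)(6/7) = 2/15; P(data | r = 5) = (5/10)(5/9)(4/8)(3/7) = 5/84; P(data | r = 6) = (4/10)(6/9)(3/8)(2/7) = 1/35; P(data | r = 8) = (2/10)(8/9)(1/8)(0/7) = 0; P(data | r = 9) = (1/10)(9/9)(0/8) = 0.
The prior-weighted likelihoods are 1/7 · 2/15 = 2/105, 2/7 · 5/84 = 5/294, 1/14 · 1/35 = 1/490, 3/14 · 0 = 0, 2/7 · 0 = 0; these sum to 4/105.
So P(r = 5 | data) = (5/294) / (4/105) = 25/56.

0.4464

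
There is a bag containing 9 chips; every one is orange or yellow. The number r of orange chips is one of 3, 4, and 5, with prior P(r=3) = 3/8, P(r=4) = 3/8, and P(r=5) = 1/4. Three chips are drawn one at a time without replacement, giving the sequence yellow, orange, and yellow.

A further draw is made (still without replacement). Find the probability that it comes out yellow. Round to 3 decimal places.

0.540

The likelihood of the observed sequence under each hypothesis: P(data | r = 3) = (6/9)(3/8)(5/7) = 5/28; P(data | r = 4) = (5/9)(4/8)(4/7) = 10/63; P(data | r = 5) = (4/9)(5/8)(3/7) = 5/42.
The prior-weighted likelihoods are 3/8 · 5/28 = 15/224, 3/8 · 10/63 = 5/84, 1/4 · 5/42 = 5/168; with total 5/32.
Dividing through by the total gives posterior P(r = 3 | data) = 3/7, P(r = 4 | data) = 8/21, P(r = 5 | data) = 4/21.
So P(yellow next | data) = Σ P(yellow next | H) P(H | data) = (2/3)(3/7) + (1/2)(8/21) + (1/3)(4/21) = 34/63.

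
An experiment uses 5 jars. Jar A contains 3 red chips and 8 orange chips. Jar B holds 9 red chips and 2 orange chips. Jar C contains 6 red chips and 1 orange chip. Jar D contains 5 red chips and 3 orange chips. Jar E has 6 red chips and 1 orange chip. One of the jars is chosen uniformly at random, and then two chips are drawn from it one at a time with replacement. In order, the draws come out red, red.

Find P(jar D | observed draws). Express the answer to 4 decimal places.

For each hypothesis, P(data | H) works out to: P(data | jar A) = (3/11)(3/11) = 0.07438; P(data | jar B) = (9/11)(9/11) = 0.66942; P(data | jar C) = (6/7)(6/7) = 0.73469; P(data | jar D) = (5/8)(5/8) = 0.39062; P(data | jar E) = (6/7)(6/7) = 0.73469.
Weighting by the prior gives 1/5 · 0.07438 = 0.014876, 1/5 · 0.66942 = 0.13388, 1/5 · 0.73469 = 0.14694, 1/5 · 0.39062 = 0.078125, 1/5 · 0.73469 = 0.14694; with total 0.52076.
By Bayes' rule, P(jar D | data) = (0.078125) / (0.52076) = 0.15002.

0.1500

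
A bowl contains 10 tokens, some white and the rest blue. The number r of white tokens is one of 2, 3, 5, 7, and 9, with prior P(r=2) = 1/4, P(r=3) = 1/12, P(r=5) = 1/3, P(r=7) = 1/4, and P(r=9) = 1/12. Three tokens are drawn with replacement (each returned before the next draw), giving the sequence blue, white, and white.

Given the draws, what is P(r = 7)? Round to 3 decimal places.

0.373

Under each hypothesis, the probability of the observed sequence is: P(data | r = 2) = (8/10)(2/10)(2/10) = 0.032; P(data | r = 3) = (7/10)(3/10)(3/10) = 0.063; P(data | r = 5) = (5/10)(5/10)(5/10) = 0.125; P(data | r = 7) = (3/10)(7/10)(7/10) = 0.147; P(data | r = 9) = (1/10)(9/10)(9/10) = 0.081.
Multiplying each by its prior: 1/4 · 0.032 = 0.008, 1/12 · 0.063 = 0.00525, 1/3 · 0.125 = 0.041667, 1/4 · 0.147 = 0.03675, 1/12 · 0.081 = 0.00675; these sum to 0.098417.
So P(r = 7 | data) = (0.03675) / (0.098417) = 0.37341.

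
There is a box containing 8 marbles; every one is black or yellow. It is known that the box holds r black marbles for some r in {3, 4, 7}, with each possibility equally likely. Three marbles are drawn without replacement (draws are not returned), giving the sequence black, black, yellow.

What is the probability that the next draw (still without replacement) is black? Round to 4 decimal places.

0.5600

Under each hypothesis, the probability of the observed sequence is: P(data | r = 3) = (3/8)(2/7)(5/6) = 5/56; P(data | r = 4) = (4/8)(3/7)(4/6) = 1/7; P(data | r = 7) = (7/8)(6/7)(1/6) = 1/8.
The prior-weighted likelihoods are 1/3 · 5/56 = 5/168, 1/3 · 1/7 = 1/21, 1/3 · 1/8 = 1/24; summing to 5/42.
The posterior is then P(r = 3 | data) = 1/4, P(r = 4 | data) = 2/5, P(r = 7 | data) = 7/20.
The predictive probability is P(black next | data) = (1/5)(1/4) + (2/5)(2/5) + (1)(7/20) = 14/25.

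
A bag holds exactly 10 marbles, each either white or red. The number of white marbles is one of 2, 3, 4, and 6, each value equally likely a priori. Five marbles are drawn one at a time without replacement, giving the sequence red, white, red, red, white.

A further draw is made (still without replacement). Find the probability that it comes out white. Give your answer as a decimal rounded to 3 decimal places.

The likelihood of the observed sequence under each hypothesis: P(data | r = 2) = (8/10)(2/9)(7/8)(6/7)(1/6) = 0.022222; P(data | r = 3) = (7/10)(3/9)(6/8)(5/7)(2/6) = 0.041667; P(data | r = 4) = (6/10)(4/9)(5/8)(4/7)(3/6) = 0.047619; P(data | r = 6) = (4/10)(6/9)(3/8)(2/7)(5/6) = 0.02381.
Weighting by the prior gives 1/4 · 0.022222 = 0.0055556, 1/4 · 0.041667 = 0.010417, 1/4 · 0.047619 = 0.011905, 1/4 · 0.02381 = 0.0059524; summing to 0.033829.
The posterior is then P(r = 2 | data) = 0.16422, P(r = 3 | data) = 0.30792, P(r = 4 | data) = 0.35191, P(r = 6 | data) = 0.17595.
The predictive probability is P(white next | data) = (0)(0.16422) + (1/5)(0.30792) + (2/5)(0.35191) + (4/5)(0.17595) = 0.34311.

0.343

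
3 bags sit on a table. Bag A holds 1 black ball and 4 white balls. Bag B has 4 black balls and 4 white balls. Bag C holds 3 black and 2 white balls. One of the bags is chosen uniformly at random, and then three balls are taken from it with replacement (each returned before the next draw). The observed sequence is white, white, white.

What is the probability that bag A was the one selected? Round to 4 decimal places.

0.7304

Compute the likelihood of the observed sequence for each case: P(data | bag A) = (4/5)(4/5)(4/5) = 0.512; P(data | bag B) = (4/8)(4/8)(4/8) = 0.125; P(data | bag C) = (2/5)(2/5)(2/5) = 0.064.
Multiplying each by its prior: 1/3 · 0.512 = 0.17067, 1/3 · 0.125 = 0.041667, 1/3 · 0.064 = 0.021333; summing to 0.23367.
Hence P(bag A | data) = (0.17067) / (0.23367) = 0.73039.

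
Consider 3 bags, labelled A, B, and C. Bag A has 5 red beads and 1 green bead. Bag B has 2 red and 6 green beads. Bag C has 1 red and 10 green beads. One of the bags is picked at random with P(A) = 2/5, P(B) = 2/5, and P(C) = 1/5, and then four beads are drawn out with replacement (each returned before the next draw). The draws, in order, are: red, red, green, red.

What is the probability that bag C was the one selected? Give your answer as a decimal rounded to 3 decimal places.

The likelihood of the observed sequence under each hypothesis: P(data | bag A) = (5/6)(5/6)(1/6)(5/6) = 0.096451; P(data | bag B) = (2/8)(2/8)(6/8)(2/8) = 0.011719; P(data | bag C) = (1/11)(1/11)(10/11)(1/11) = 0.00068301.
Weighting by the prior gives 2/5 · 0.096451 = 0.03858, 2/5 · 0.011719 = 0.0046875, 1/5 · 0.00068301 = 0.0001366; with total 0.043404.
By Bayes' rule, P(bag C | data) = (0.0001366) / (0.043404) = 0.0031472.

0.003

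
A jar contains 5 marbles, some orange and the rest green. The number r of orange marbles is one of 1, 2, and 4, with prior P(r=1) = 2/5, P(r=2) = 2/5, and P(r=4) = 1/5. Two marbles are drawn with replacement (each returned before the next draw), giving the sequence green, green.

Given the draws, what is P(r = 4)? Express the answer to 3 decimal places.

For each hypothesis, P(data | H) works out to: P(data | r = 1) = (4/5)(4/5) = 16/25; P(data | r = 2) = (3/5)(3/5) = 9/25; P(data | r = 4) = (1/5)(1/5) = 1/25.
Multiplying each by its prior: 2/5 · 16/25 = 32/125, 2/5 · 9/25 = 18/125, 1/5 · 1/25 = 1/125; with total 51/125.
Therefore the posterior P(r = 4 | data) = (1/125) / (51/125) = 1/51.

0.020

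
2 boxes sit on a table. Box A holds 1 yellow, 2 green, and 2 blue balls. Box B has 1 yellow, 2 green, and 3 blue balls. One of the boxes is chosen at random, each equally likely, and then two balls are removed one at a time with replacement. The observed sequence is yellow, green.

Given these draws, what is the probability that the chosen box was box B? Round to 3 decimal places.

0.410

For each hypothesis, P(data | H) works out to: P(data | box A) = (1/5)(2/5) = 2/25; P(data | box B) = (1/6)(2/6) = 1/18.
The prior-weighted likelihoods are 1/2 · 2/25 = 1/25, 1/2 · 1/18 = 1/36; with total 61/900.
Hence P(box B | data) = (1/36) / (61/900) = 25/61.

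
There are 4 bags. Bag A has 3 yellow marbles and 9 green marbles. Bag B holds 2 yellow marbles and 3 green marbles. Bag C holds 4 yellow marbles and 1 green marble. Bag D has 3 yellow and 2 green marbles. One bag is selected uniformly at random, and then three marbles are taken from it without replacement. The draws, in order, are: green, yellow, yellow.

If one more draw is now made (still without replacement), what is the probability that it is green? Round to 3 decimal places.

The likelihood of the observed sequence under each hypothesis: P(data | bag A) = (9/12)(3/11)(2/10) = 9/220; P(data | bag B) = (3/5)(2/4)(1/3) = 1/10; P(data | bag C) = (1/5)(4/4)(3/3) = 1/5; P(data | bag D) = (2/5)(3/4)(2/3) = 1/5.
Weighting by the prior gives 1/4 · 9/220 = 9/880, 1/4 · 1/10 = 1/40, 1/4 · 1/5 = 1/20, 1/4 · 1/5 = 1/20; summing to 119/880.
The posterior is then P(bag A | data) = 9/119, P(bag B | data) = 22/119, P(bag C | data) = 44/119, P(bag D | data) = 44/119.
So P(green next | data) = Σ P(green next | H) P(H | data) = (8/9)(9/119) + (1)(22/119) + (0)(44/119) + (1/2)(44/119) = 52/119.

0.437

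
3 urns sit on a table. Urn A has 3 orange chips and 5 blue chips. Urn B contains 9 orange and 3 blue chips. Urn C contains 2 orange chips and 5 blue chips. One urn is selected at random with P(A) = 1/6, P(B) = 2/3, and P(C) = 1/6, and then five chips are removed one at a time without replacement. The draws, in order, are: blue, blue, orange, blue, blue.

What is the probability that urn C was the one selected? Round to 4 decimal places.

0.6400

For each hypothesis, P(data | H) works out to: P(data | urn A) = (5/8)(4/7)(3/6)(3/5)(2/4) = 0.053571; P(data | urn B) = (3/12)(2/11)(9/10)(1/9)(0/8) = 0; P(data | urn C) = (5/7)(4/6)(2/5)(3/4)(2/3) = 0.095238.
The prior-weighted likelihoods are 1/6 · 0.053571 = 0.0089286, 2/3 · 0 = 0, 1/6 · 0.095238 = 0.015873; summing to 0.024802.
Hence P(urn C | data) = (0.015873) / (0.024802) = 0.64.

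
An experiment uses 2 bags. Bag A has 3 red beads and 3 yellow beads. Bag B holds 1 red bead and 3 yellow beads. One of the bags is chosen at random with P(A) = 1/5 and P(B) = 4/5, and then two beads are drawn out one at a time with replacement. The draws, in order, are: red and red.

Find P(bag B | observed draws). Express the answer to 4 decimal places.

Under each hypothesis, the probability of the observed sequence is: P(data | bag A) = (3/6)(3/6) = 1/4; P(data | bag B) = (1/4)(1/4) = 1/16.
Multiplying each by its prior: 1/5 · 1/4 = 1/20, 4/5 · 1/16 = 1/20; with total 1/10.
Hence P(bag B | data) = (1/20) / (1/10) = 1/2.

0.5000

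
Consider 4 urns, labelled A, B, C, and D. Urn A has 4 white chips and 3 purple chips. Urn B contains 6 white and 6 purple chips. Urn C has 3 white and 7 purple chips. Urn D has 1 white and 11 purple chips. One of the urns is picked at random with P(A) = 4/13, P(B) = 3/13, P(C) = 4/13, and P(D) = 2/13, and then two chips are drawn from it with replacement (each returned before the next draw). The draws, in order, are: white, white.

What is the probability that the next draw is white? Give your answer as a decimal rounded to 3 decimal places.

0.506

For each hypothesis, P(data | H) works out to: P(data | urn A) = (4/7)(4/7) = 0.32653; P(data | urn B) = (6/12)(6/12) = 0.25; P(data | urn C) = (3/10)(3/10) = 0.09; P(data | urn D) = (1/12)(1/12) = 0.0069444.
Weighting by the prior gives 4/13 · 0.32653 = 0.10047, 3/13 · 0.25 = 0.057692, 4/13 · 0.09 = 0.027692, 2/13 · 0.0069444 = 0.0010684; with total 0.18692.
Dividing through by the total gives posterior P(urn A | data) = 0.5375, P(urn B | data) = 0.30864, P(urn C | data) = 0.14815, P(urn D | data) = 0.0057156.
So P(white next | data) = Σ P(white next | H) P(H | data) = (4/7)(0.5375) + (1/2)(0.30864) + (3/10)(0.14815) + (1/12)(0.0057156) = 0.50638.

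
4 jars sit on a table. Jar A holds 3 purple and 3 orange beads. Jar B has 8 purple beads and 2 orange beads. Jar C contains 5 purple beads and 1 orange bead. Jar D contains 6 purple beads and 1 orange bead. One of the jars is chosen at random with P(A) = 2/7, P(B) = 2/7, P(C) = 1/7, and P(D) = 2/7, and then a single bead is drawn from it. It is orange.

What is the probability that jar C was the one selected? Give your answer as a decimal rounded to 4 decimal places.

0.0900

Compute the likelihood of this draw for each case: P(data | jar A) = (3/6) = 0.5; P(data | jar B) = (2/10) = 0.2; P(data | jar C) = (1/6) = 0.16667; P(data | jar D) = (1/7) = 0.14286.
Weighting by the prior gives 2/7 · 0.5 = 0.14286, 2/7 · 0.2 = 0.057143, 1/7 · 0.16667 = 0.02381, 2/7 · 0.14286 = 0.040816; summing to 0.26463.
Hence P(jar C | data) = (0.02381) / (0.26463) = 0.089974.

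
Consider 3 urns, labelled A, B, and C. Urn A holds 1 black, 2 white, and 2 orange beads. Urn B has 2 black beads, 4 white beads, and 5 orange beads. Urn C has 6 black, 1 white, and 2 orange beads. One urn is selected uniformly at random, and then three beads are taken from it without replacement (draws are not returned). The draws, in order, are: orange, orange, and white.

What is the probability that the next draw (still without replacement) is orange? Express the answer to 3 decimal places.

The likelihood of the observed sequence under each hypothesis: P(data | urn A) = (2/5)(1/4)(2/3) = 0.066667; P(data | urn B) = (5/11)(4/10)(4/9) = 0.080808; P(data | urn C) = (2/9)(1/8)(1/7) = 0.0039683.
Weighting by the prior gives 1/3 · 0.066667 = 0.022222, 1/3 · 0.080808 = 0.026936, 1/3 · 0.0039683 = 0.0013228; summing to 0.050481.
The posterior is then P(urn A | data) = 0.44021, P(urn B | data) = 0.53359, P(urn C | data) = 0.026203.
The predictive probability is P(orange next | data) = (0)(0.44021) + (3/8)(0.53359) + (0)(0.026203) = 0.2001.

0.200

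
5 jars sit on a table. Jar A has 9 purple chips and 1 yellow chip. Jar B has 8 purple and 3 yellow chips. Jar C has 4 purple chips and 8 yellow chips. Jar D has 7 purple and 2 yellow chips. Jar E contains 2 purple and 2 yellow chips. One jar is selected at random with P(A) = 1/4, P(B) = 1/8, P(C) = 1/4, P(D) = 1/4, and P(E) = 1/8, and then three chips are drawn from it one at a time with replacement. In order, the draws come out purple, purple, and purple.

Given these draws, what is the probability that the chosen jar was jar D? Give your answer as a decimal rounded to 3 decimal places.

0.315

For each hypothesis, P(data | H) works out to: P(data | jar A) = (9/10)(9/10)(9/10) = 0.729; P(data | jar B) = (8/11)(8/11)(8/11) = 0.38467; P(data | jar C) = (4/12)(4/12)(4/12) = 0.037037; P(data | jar D) = (7/9)(7/9)(7/9) = 0.47051; P(data | jar E) = (2/4)(2/4)(2/4) = 0.125.
Multiplying each by its prior: 1/4 · 0.729 = 0.18225, 1/8 · 0.38467 = 0.048084, 1/4 · 0.037037 = 0.0092593, 1/4 · 0.47051 = 0.11763, 1/8 · 0.125 = 0.015625; these sum to 0.37285.
By Bayes' rule, P(jar D | data) = (0.11763) / (0.37285) = 0.31548.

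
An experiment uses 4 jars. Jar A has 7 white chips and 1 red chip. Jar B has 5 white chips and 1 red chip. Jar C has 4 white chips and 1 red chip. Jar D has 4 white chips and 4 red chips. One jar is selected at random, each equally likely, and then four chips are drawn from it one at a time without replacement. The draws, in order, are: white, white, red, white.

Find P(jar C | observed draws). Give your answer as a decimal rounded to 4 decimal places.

0.3644

For each hypothesis, P(data | H) works out to: P(data | jar A) = (7/8)(6/7)(1/6)(5/5) = 0.125; P(data | jar B) = (5/6)(4/5)(1/4)(3/3) = 0.16667; P(data | jar C) = (4/5)(3/4)(1/3)(2/2) = 0.2; P(data | jar D) = (4/8)(3/7)(4/6)(2/5) = 0.057143.
The prior-weighted likelihoods are 1/4 · 0.125 = 0.03125, 1/4 · 0.16667 = 0.041667, 1/4 · 0.2 = 0.05, 1/4 · 0.057143 = 0.014286; these sum to 0.1372.
So P(jar C | data) = (0.05) / (0.1372) = 0.36443.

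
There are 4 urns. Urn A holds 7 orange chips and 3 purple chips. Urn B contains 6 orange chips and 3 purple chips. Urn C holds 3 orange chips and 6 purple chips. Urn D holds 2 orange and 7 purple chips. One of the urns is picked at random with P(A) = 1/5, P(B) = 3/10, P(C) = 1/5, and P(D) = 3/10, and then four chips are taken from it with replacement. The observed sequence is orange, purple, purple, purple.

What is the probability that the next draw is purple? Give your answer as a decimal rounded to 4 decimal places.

0.6607

For each hypothesis, P(data | H) works out to: P(data | urn A) = (7/10)(3/10)(3/10)(3/10) = 0.0189; P(data | urn B) = (6/9)(3/9)(3/9)(3/9) = 0.024691; P(data | urn C) = (3/9)(6/9)(6/9)(6/9) = 0.098765; P(data | urn D) = (2/9)(7/9)(7/9)(7/9) = 0.10456.
Weighting by the prior gives 1/5 · 0.0189 = 0.00378, 3/10 · 0.024691 = 0.0074074, 1/5 · 0.098765 = 0.019753, 3/10 · 0.10456 = 0.031367; summing to 0.062308.
Dividing through by the total gives posterior P(urn A | data) = 0.060667, P(urn B | data) = 0.11888, P(urn C | data) = 0.31702, P(urn D | data) = 0.50342.
So P(purple next | data) = Σ P(purple next | H) P(H | data) = (3/10)(0.060667) + (1/3)(0.11888) + (2/3)(0.31702) + (7/9)(0.50342) = 0.66073.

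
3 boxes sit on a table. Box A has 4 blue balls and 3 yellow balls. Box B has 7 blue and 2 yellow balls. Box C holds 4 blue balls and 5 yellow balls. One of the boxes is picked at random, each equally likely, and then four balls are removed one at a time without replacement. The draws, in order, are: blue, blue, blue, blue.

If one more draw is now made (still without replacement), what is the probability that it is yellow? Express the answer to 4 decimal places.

0.4697

Under each hypothesis, the probability of the observed sequence is: P(data | box A) = (4/7)(3/6)(2/5)(1/4) = 1/35; P(data | box B) = (7/9)(6/8)(5/7)(4/6) = 5/18; P(data | box C) = (4/9)(3/8)(2/7)(1/6) = 1/126.
The prior-weighted likelihoods are 1/3 · 1/35 = 1/105, 1/3 · 5/18 = 5/54, 1/3 · 1/126 = 1/378; with total 11/105.
The posterior is then P(box A | data) = 1/11, P(box B | data) = 175/198, P(box C | data) = 5/198.
So P(yellow next | data) = Σ P(yellow next | H) P(H | data) = (1)(1/11) + (2/5)(175/198) + (1)(5/198) = 31/66.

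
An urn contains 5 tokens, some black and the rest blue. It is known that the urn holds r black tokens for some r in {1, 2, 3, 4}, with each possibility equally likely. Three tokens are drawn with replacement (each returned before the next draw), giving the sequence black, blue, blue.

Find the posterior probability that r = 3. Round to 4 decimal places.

0.2400

Under each hypothesis, the probability of the observed sequence is: P(data | r = 1) = (1/5)(4/5)(4/5) = 16/125; P(data | r = 2) = (2/5)(3/5)(3/5) = 18/125; P(data | r = 3) = (3/5)(2/5)(2/5) = 12/125; P(data | r = 4) = (4/5)(1/5)(1/5) = 4/125.
Weighting by the prior gives 1/4 · 16/125 = 4/125, 1/4 · 18/125 = 9/250, 1/4 · 12/125 = 3/125, 1/4 · 4/125 = 1/125; these sum to 1/10.
So P(r = 3 | data) = (3/125) / (1/10) = 6/25.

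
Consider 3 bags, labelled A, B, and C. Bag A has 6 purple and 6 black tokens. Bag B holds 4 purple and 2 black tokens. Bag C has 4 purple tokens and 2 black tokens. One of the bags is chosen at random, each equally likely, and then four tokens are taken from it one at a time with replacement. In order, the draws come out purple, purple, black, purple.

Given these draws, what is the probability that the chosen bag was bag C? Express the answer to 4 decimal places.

0.3798

Compute the likelihood of the observed sequence for each case: P(data | bag A) = (6/12)(6/12)(6/12)(6/12) = 0.0625; P(data | bag B) = (4/6)(4/6)(2/6)(4/6) = 0.098765; P(data | bag C) = (4/6)(4/6)(2/6)(4/6) = 0.098765.
Multiplying each by its prior: 1/3 · 0.0625 = 0.020833, 1/3 · 0.098765 = 0.032922, 1/3 · 0.098765 = 0.032922; these sum to 0.086677.
So P(bag C | data) = (0.032922) / (0.086677) = 0.37982.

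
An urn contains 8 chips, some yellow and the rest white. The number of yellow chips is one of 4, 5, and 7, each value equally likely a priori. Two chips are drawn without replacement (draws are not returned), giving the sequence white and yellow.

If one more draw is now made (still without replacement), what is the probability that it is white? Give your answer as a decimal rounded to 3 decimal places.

For each hypothesis, P(data | H) works out to: P(data | r = 4) = (4/8)(4/7) = 2/7; P(data | r = 5) = (3/8)(5/7) = 15/56; P(data | r = 7) = (1/8)(7/7) = 1/8.
Multiplying each by its prior: 1/3 · 2/7 = 2/21, 1/3 · 15/56 = 5/56, 1/3 · 1/8 = 1/24; these sum to 19/84.
The posterior is then P(r = 4 | data) = 8/19, P(r = 5 | data) = 15/38, P(r = 7 | data) = 7/38.
The predictive probability is P(white next | data) = (1/2)(8/19) + (1/3)(15/38) + (0)(7/38) = 13/38.

0.342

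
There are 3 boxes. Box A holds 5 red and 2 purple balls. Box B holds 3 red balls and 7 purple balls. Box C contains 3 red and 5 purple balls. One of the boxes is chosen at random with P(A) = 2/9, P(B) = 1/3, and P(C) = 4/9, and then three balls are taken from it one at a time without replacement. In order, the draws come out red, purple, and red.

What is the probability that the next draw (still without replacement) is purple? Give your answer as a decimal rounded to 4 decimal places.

0.5815

The likelihood of the observed sequence under each hypothesis: P(data | box A) = (5/7)(2/6)(4/5) = 0.19048; P(data | box B) = (3/10)(7/9)(2/8) = 0.058333; P(data | box C) = (3/8)(5/7)(2/6) = 0.089286.
Weighting by the prior gives 2/9 · 0.19048 = 0.042328, 1/3 · 0.058333 = 0.019444, 4/9 · 0.089286 = 0.039683; with total 0.10146.
The posterior is then P(box A | data) = 0.41721, P(box B | data) = 0.19166, P(box C | data) = 0.39113.
So P(purple next | data) = Σ P(purple next | H) P(H | data) = (1/4)(0.41721) + (6/7)(0.19166) + (4/5)(0.39113) = 0.58149.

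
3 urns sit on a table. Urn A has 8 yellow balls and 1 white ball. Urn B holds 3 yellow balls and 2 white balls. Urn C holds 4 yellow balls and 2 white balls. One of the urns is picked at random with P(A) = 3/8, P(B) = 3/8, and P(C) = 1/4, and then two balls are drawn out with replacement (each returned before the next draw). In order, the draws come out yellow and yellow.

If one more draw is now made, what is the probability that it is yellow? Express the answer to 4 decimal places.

0.7715

Under each hypothesis, the probability of the observed sequence is: P(data | urn A) = (8/9)(8/9) = 0.79012; P(data | urn B) = (3/5)(3/5) = 0.36; P(data | urn C) = (4/6)(4/6) = 0.44444.
Weighting by the prior gives 3/8 · 0.79012 = 0.2963, 3/8 · 0.36 = 0.135, 1/4 · 0.44444 = 0.11111; with total 0.54241.
The posterior is then P(urn A | data) = 0.54626, P(urn B | data) = 0.24889, P(urn C | data) = 0.20485.
Averaging over the posterior, P(yellow next | data) = (8/9)(0.54626) + (3/5)(0.24889) + (2/3)(0.20485) = 0.77147.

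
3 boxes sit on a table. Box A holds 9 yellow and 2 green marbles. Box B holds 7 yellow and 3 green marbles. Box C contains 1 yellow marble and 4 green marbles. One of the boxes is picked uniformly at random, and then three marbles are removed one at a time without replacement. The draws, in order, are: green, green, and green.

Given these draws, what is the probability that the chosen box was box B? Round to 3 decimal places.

0.020

For each hypothesis, P(data | H) works out to: P(data | box A) = (2/11)(1/10)(0/9) = 0; P(data | box B) = (3/10)(2/9)(1/8) = 1/120; P(data | box C) = (4/5)(3/4)(2/3) = 2/5.
The prior-weighted likelihoods are 1/3 · 0 = 0, 1/3 · 1/120 = 1/360, 1/3 · 2/5 = 2/15; these sum to 49/360.
By Bayes' rule, P(box B | data) = (1/360) / (49/360) = 1/49.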